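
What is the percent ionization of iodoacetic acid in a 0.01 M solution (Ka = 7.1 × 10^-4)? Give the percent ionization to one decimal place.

ICH2COOH ⇌ ICH2COO- + H+; let x = [H+] at equilibrium.
Solve x² + 0.00071x − 7.1e-06 = 0 → x = 2.33 × 10^-3 M
Fraction ionized = 2.33 × 10^-3 / 0.01 = 0.2330 → 23.3%

23.3%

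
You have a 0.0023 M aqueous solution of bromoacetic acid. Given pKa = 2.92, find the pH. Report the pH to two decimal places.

BrCH2COOH ⇌ BrCH2COO- + H+
Ka = 10^(−2.92) = 1.20 × 10^-3
Let x = [H+] at equilibrium. Ka = x²/(0.0023 − x).
Here C₀/Ka ≈ 1.92, so the small-x approximation fails. Use the quadratic:
x = [−0.0012 + √(0.0012² + 1.1e-05)]/2 = 1.17 × 10^-3 M
pH = −log(1.17 × 10^-3) = 2.93

pH = 2.93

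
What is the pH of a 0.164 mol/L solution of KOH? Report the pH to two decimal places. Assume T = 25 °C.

KOH is a strong base; [OH-] = 0.164 M.
pOH = -log(0.164) = 0.79
pH = 14.00 - 0.79 = 13.21

pH = 13.21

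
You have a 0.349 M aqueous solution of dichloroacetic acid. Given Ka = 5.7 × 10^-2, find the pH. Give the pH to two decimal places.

Cl2CHCOOH ⇌ Cl2CHCOO- + H+
Ka = [H+]²/(0.349 − [H+]) = 5.7 × 10^-2
Here C₀/Ka ≈ 6.12, so the small-[H+] approximation fails. Use the quadratic:
[H+] = (−Ka + √(Ka² + 4·Ka·C₀))/2 = 1.15 × 10^-1 M
pH = −log(1.15 × 10^-1) = 0.94

pH = 0.94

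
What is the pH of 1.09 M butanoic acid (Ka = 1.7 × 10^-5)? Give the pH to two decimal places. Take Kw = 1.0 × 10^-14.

pH = 2.37

CH3(CH2)2COOH ⇌ CH3(CH2)2COO- + H+
From the ICE table, Ka = [H+]²/(1.09 − [H+]) = 1.7 × 10^-5.
Since Ka ≪ C₀, [H+] ≈ √(Ka·C₀) = 4.30 × 10^-3 M.
pH = −log(4.30 × 10^-3) = 2.37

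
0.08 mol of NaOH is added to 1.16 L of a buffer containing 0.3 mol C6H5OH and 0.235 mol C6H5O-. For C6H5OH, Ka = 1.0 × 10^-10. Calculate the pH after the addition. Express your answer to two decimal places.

pH = 10.16

After neutralization: n(C6H5OH) = 0.22 mol, n(C6H5O-) = 0.315 mol.
pKa = −log(1.0 × 10^-10) = 10.000
pH = pKa + log([A⁻]/[HA]) = 10.000 + log(0.315/0.22) = 10.000 +0.156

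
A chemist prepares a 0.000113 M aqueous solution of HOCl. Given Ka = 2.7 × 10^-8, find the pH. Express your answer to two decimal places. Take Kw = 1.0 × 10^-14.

pH = 5.76

HOCl ⇌ OCl- + H+
Ka = [H+]²/(0.000113 − [H+]) = 2.7 × 10^-8
Since Ka ≪ C₀, [H+] ≈ √(Ka·C₀) = 1.75 × 10^-6 M.
Check: 1.5% ionized — well under 5%, approximation valid.
pH = −log(1.75 × 10^-6) = 5.76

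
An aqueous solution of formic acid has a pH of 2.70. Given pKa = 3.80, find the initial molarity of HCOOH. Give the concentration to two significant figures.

[H+] = 10^(-2.70) = 2.00 × 10^-3 M = x
Ka = 10^(−3.80) = 1.58 × 10^-4
Ka = x²/(C₀ − x) ⇒ C₀ = x + x²/Ka
C₀ = 2.00 × 10^-3 + (2.00 × 10^-3)²/(1.58 × 10^-4) = 2.73 × 10^-2 M

C₀ = 2.7 × 10^-2 M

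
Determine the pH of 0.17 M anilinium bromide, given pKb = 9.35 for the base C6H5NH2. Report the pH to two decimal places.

pH = 2.71

C6H5NH3+ is the conjugate acid of the weak base C6H5NH2.
Kb = 10^(−9.35) = 4.47 × 10^-10
Ka = Kw/Kb = 1.0×10^-14 / 4.47 × 10^-10 = 2.24 × 10^-5
From the ICE table, Ka = x²/(0.17 − x) = 2.24 × 10^-5.
Since Ka ≪ C₀, x ≈ √(Ka·C₀) = 1.95 × 10^-3 M.
(x/C₀ = 1.1% < 5%, so the approximation holds.)
pH = −log(1.95 × 10^-3) = 2.71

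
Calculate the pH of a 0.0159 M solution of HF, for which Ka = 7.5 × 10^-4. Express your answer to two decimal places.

pH = 2.51

HF ⇌ F- + H+
From the ICE table, Ka = x²/(0.0159 − x) = 7.5 × 10^-4.
Here C₀/Ka ≈ 21.2, so the small-x approximation fails. Use the quadratic:
x = (−Ka + √(Ka² + 4·Ka·C₀))/2 = 3.10 × 10^-3 M
pH = −log[H+] = −log(3.10 × 10^-3) = 2.51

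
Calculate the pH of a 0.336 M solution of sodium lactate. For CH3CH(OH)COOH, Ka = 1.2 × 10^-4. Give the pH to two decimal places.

pH = 8.72

CH3CH(OH)COO- is the conjugate base of the weak acid CH3CH(OH)COOH.
Kb = Kw/Ka = 1.0×10^-14 / 1.2 × 10^-4 = 8.33 × 10^-11
From the ICE table, Kb = x²/(0.336 − x) = 8.33 × 10^-11.
Neglecting x in the denominator: x = √(8.33 × 10^-11 × 0.336) = 5.29 × 10^-6 M
Check: 0.0016% ionized — well under 5%, approximation valid.
pOH = −log(5.29 × 10^-6) = 5.28; pH = 14.00 − 5.28 = 8.72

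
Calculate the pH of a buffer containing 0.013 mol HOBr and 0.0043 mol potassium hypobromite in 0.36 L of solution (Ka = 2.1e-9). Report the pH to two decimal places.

pKa = −log(2.1 × 10^-9) = 8.678
Henderson–Hasselbalch: pH = pKa + log([OBr-]/[HOBr]) = 8.678 + log(0.0043/0.013)
pH = 8.678 + (-0.480) = 8.20

pH = 8.20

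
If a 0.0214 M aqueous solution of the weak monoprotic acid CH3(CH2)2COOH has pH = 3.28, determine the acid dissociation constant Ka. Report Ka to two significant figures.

Ka = 1.3 × 10^-5

[H+] = 10^(-3.28) = 5.25 × 10^-4 M
At equilibrium [HA] = 0.0214 − 5.25 × 10^-4 = 2.09 × 10^-2 M
Ka = [H+][A-]/[HA] = (5.25 × 10^-4)² / 2.09 × 10^-2 = 1.3 × 10^-5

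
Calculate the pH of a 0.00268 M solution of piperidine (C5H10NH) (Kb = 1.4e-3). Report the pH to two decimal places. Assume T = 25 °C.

pH = 11.13

C5H10NH + H2O ⇌ C5H10NH2+ + OH-
From the ICE table, Kb = [OH-]²/(0.00268 − [OH-]) = 1.4 × 10^-3.
Here C₀/Kb ≈ 1.91, so the small-[OH-] approximation fails. Use the quadratic:
[OH-] = (−Kb + √(Kb² + 4·Kb·C₀))/2 = 1.36 × 10^-3 M
pOH = 2.87, so pH = 14.00 − pOH = 11.13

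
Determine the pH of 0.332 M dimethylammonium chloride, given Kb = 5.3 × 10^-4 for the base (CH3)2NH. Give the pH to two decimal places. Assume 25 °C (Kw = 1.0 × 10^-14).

(CH3)2NH2+ is the conjugate acid of the weak base (CH3)2NH.
Ka = Kw/Kb = 1.0×10^-14 / 5.3 × 10^-4 = 1.89 × 10^-11
From the ICE table, Ka = x²/(0.332 − x) = 1.89 × 10^-11.
Neglecting x in the denominator: x = √(1.89 × 10^-11 × 0.332) = 2.50 × 10^-6 M
Check: 0.00075% ionized — well under 5%, approximation valid.
pH = −log[H+] = −log(2.50 × 10^-6) = 5.60

pH = 5.60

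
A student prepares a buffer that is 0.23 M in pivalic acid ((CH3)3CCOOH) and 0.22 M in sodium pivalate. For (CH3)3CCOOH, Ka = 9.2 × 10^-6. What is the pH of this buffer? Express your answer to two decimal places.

pKa = −log(9.2 × 10^-6) = 5.036
Using pH = pKa + log([base]/[acid]) with [base]/[acid] = 0.22/0.23:
pH = 5.036 + (-0.019) = 5.02

pH = 5.02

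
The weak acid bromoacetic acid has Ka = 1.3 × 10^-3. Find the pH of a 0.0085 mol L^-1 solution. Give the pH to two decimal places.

pH = 2.56

BrCH2COOH ⇌ BrCH2COO- + H+
Let x = [H+] at equilibrium. Ka = x²/(0.0085 − x).
Here C₀/Ka ≈ 6.54, so the small-x approximation fails. Use the quadratic:
x = (−Ka + √(Ka² + 4·Ka·C₀))/2 = 2.74 × 10^-3 M
pH = −log(2.74 × 10^-3) = 2.56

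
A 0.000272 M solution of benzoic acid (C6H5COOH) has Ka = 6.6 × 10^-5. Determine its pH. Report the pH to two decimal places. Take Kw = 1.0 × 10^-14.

pH = 3.98

C6H5COOH ⇌ C6H5COO- + H+
Let x = [H+] at equilibrium. Ka = x²/(0.000272 − x).
The 5% rule fails; solving x² + Ka·x − Ka·C₀ = 0 exactly:
x = (−Ka + √(Ka² + 4·Ka·C₀))/2 = 1.05 × 10^-4 M
pH = −log[H+] = −log(1.05 × 10^-4) = 3.98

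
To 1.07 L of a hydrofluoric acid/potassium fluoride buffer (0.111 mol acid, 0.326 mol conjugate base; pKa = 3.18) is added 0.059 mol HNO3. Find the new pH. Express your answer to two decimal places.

pH = 3.38

After neutralization: n(HF) = 0.17 mol, n(F-) = 0.267 mol.
pH = pKa + log(n_F-/n_HF) = 3.18 + log(0.267/0.17) = 3.18 + (+0.196)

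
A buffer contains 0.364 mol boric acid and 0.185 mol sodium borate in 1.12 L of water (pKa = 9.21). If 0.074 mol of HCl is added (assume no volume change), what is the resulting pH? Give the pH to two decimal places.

After neutralization: n(B(OH)3) = 0.438 mol, n(B(OH)4-) = 0.111 mol.
Henderson–Hasselbalch with mole ratio 0.111/0.438: pH = 9.21 + (-0.596)

pH = 8.61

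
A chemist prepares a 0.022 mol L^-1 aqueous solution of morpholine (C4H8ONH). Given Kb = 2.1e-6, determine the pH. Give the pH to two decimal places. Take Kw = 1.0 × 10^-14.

pH = 10.33

C4H8ONH + H2O ⇌ C4H8ONH2+ + OH-
From the ICE table, Kb = x²/(0.022 − x) = 2.1 × 10^-6.
Since Kb ≪ C₀, x ≈ √(Kb·C₀) = 2.15 × 10^-4 M.
(x/C₀ = 0.98% < 5%, so the approximation holds.)
pOH = −log(2.15 × 10^-4) = 3.67; pH = 14.00 − 3.67 = 10.33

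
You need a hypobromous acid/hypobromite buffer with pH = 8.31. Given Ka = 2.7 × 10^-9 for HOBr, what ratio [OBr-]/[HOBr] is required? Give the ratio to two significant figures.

ratio = 0.55

pKa = -log(2.7 × 10^-9) = 8.569
pH = pKa + log(r) ⇒ log(r) = 8.31 − 8.569 = -0.259
r = [OBr-]/[HOBr] = 10^(-0.259) = 0.551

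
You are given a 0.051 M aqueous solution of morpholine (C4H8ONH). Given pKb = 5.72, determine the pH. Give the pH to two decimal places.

pH = 10.49

C4H8ONH + H2O ⇌ C4H8ONH2+ + OH-
Kb = 10^(−5.72) = 1.91 × 10^-6
From the ICE table, Kb = [OH-]²/(0.051 − [OH-]) = 1.91 × 10^-6.
Since Kb ≪ C₀, [OH-] ≈ √(Kb·C₀) = 3.12 × 10^-4 M.
pOH = 3.51, so pH = 14.00 − pOH = 10.49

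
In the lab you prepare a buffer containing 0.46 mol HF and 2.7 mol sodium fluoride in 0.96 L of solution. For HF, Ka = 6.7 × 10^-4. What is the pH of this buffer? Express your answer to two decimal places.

pKa = −log(6.7 × 10^-4) = 3.174
Using pH = pKa + log([base]/[acid]) with [base]/[acid] = 2.7/0.46:
pH = 3.174 + (+0.769) = 3.94

pH = 3.94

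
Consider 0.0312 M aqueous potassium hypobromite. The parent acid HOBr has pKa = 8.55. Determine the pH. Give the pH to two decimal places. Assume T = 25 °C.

OBr- is the conjugate base of the weak acid HOBr.
Ka = 10^(−8.55) = 2.82 × 10^-9
Kb = Kw/Ka = 1.0×10^-14 / 2.82 × 10^-9 = 3.55 × 10^-6
Let x = [OH-] at equilibrium. Kb = x²/(0.0312 − x).
Neglecting x in the denominator: x = √(3.55 × 10^-6 × 0.0312) = 3.33 × 10^-4 M
(x/C₀ = 1.1% < 5%, so the approximation holds.)
pOH = −log(3.33 × 10^-4) = 3.48; pH = 14.00 − 3.48 = 10.52

pH = 10.52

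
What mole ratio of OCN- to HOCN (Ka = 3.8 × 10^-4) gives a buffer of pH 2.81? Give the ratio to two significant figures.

pKa = -log(3.8 × 10^-4) = 3.420
pH = pKa + log(r) ⇒ log(r) = 2.81 − 3.420 = -0.610
r = [OCN-]/[HOCN] = 10^(-0.610) = 0.245

ratio = 0.25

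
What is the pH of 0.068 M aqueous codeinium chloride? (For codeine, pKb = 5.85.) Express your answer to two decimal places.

C18H22NO3+ is the conjugate acid of the weak base C18H21NO3.
Kb = 10^(−5.85) = 1.41 × 10^-6
Ka = Kw/Kb = 1.0×10^-14 / 1.41 × 10^-6 = 7.09 × 10^-9
Let x = [H+] at equilibrium. Ka = x²/(0.068 − x).
Neglecting x in the denominator: x = √(7.09 × 10^-9 × 0.068) = 2.20 × 10^-5 M
pH = −log[H+] = −log(2.20 × 10^-5) = 4.66

pH = 4.66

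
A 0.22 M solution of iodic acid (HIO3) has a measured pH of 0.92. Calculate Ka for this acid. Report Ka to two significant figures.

[H+] = 10^(-0.92) = 1.20 × 10^-1 M
At equilibrium [HA] = 0.22 − 1.20 × 10^-1 = 1.00 × 10^-1 M
Ka = [H+][A-]/[HA] = (1.20 × 10^-1)² / 1.00 × 10^-1 = 1.4 × 10^-1

Ka = 1.4 × 10^-1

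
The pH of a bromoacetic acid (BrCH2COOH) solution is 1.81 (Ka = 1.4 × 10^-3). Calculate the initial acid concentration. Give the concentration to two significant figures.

C₀ = 1.9 × 10^-1 M

[H+] = 10^(-1.81) = 1.55 × 10^-2 M = x
Ka = x²/(C₀ − x) ⇒ C₀ = x + x²/Ka
C₀ = 1.55 × 10^-2 + (1.55 × 10^-2)²/(1.4 × 10^-3) = 1.87 × 10^-1 M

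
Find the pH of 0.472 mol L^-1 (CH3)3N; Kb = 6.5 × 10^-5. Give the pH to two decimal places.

pH = 11.74

(CH3)3N + H2O ⇌ (CH3)3NH+ + OH-
Let x = [OH-] at equilibrium. Kb = x²/(0.472 − x).
Assume x ≪ 0.472: x ≈ √(6.5 × 10^-5 × 0.472) = 5.54 × 10^-3 M
pOH = −log(5.54 × 10^-3) = 2.26; pH = 14.00 − 2.26 = 11.74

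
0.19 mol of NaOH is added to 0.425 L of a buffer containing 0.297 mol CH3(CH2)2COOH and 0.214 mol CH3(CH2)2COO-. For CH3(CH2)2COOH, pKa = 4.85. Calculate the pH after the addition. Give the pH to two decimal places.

pH = 5.43

After neutralization: n(CH3(CH2)2COOH) = 0.107 mol, n(CH3(CH2)2COO-) = 0.404 mol.
pH = pKa + log([A⁻]/[HA]) = 4.85 + log(0.404/0.107) = 4.85 +0.577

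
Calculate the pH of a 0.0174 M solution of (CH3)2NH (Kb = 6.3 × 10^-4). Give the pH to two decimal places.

(CH3)2NH + H2O ⇌ (CH3)2NH2+ + OH-
Let x = [OH-] at equilibrium. Kb = x²/(0.0174 − x).
Here C₀/Kb ≈ 27.6, so the small-x approximation fails. Use the quadratic:
x = (−Kb + √(Kb² + 4·Kb·C₀))/2 = 3.01 × 10^-3 M
pOH = −log(3.01 × 10^-3) = 2.52; pH = 14.00 − 2.52 = 11.48

pH = 11.48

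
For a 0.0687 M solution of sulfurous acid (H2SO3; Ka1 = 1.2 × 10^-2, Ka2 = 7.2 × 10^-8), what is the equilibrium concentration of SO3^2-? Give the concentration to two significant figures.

First ionization gives [H+] ≈ [HSO3-] = 2.33 × 10^-2 M.
Second step: Ka2 = [H+][SO3^2-]/[HSO3-] ≈ [SO3^2-] (since [H+] ≈ [HSO3-]).
So [SO3^2-] ≈ Ka2.

7.2 × 10^-8 M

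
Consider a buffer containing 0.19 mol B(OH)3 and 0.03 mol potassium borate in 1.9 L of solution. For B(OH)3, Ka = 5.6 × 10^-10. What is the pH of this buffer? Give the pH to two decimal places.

pKa = −log(5.6 × 10^-10) = 9.252
Using pH = pKa + log([base]/[acid]) with [base]/[acid] = 0.03/0.19:
pH = 9.252 + (-0.802) = 8.45

pH = 8.45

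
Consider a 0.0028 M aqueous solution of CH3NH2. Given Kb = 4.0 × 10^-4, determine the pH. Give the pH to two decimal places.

CH3NH2 + H2O ⇌ CH3NH3+ + OH-
From the ICE table, Kb = [OH-]²/(0.0028 − [OH-]) = 4.0 × 10^-4.
The 5% rule fails; solving [OH-]² + Kb·[OH-] − Kb·C₀ = 0 exactly:
[OH-] = (−Kb + √(Kb² + 4·Kb·C₀))/2 = 8.77 × 10^-4 M
pOH = 3.06, so pH = 14.00 − pOH = 10.94

pH = 10.94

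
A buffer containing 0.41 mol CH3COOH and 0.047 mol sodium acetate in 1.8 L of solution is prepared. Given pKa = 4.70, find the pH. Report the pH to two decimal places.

pH = pKa + log([A⁻]/[HA]) = 4.70 + log(0.047/0.41)
pH = 4.70 + (-0.941) = 3.76

pH = 3.76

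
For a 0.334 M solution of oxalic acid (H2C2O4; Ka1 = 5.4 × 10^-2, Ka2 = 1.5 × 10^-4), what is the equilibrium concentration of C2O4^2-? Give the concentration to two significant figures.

1.5 × 10^-4 M

First ionization gives [H+] ≈ [HC2O4-] = 1.10 × 10^-1 M.
Second step: Ka2 = [H+][C2O4^2-]/[HC2O4-] ≈ [C2O4^2-] (since [H+] ≈ [HC2O4-]).
So [C2O4^2-] ≈ Ka2.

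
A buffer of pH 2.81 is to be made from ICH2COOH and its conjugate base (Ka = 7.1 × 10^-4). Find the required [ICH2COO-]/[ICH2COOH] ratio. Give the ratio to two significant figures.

pKa = -log(7.1 × 10^-4) = 3.149
pH = pKa + log(r) ⇒ log(r) = 2.81 − 3.149 = -0.339
r = [ICH2COO-]/[ICH2COOH] = 10^(-0.339) = 0.458

ratio = 0.46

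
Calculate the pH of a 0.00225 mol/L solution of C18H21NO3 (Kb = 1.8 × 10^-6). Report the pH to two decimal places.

C18H21NO3 + H2O ⇌ C18H22NO3+ + OH-
From the ICE table, Kb = x²/(0.00225 − x) = 1.8 × 10^-6.
Neglecting x in the denominator: x = √(1.8 × 10^-6 × 0.00225) = 6.36 × 10^-5 M
(x/C₀ = 2.8% < 5%, so the approximation holds.)
pOH = 4.20, so pH = 14.00 − pOH = 9.80

pH = 9.80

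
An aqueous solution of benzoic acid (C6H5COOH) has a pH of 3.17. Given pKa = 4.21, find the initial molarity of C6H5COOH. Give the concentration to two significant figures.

C₀ = 8.1 × 10^-3 M

[H+] = 10^(-3.17) = 6.76 × 10^-4 M = x
Ka = 10^(−4.21) = 6.17 × 10^-5
Ka = x²/(C₀ − x) ⇒ C₀ = x + x²/Ka
C₀ = 6.76 × 10^-4 + (6.76 × 10^-4)²/(6.17 × 10^-5) = 8.08 × 10^-3 M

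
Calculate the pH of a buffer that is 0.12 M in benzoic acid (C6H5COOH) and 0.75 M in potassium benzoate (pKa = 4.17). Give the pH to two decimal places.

pH = 4.97

Henderson–Hasselbalch: pH = pKa + log([C6H5COO-]/[C6H5COOH]) = 4.17 + log(0.75/0.12)
pH = 4.17 + (+0.796) = 4.97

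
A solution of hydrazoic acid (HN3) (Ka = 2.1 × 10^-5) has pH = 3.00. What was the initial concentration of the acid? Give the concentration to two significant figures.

C₀ = 4.9 × 10^-2 M

[H+] = 10^(-3.00) = 1.00 × 10^-3 M = x
Ka = x²/(C₀ − x) ⇒ C₀ = x + x²/Ka
C₀ = 1.00 × 10^-3 + (1.00 × 10^-3)²/(2.1 × 10^-5) = 4.86 × 10^-2 M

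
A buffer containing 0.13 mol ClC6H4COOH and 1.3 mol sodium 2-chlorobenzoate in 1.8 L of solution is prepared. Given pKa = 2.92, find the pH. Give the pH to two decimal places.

pH = 3.92

Using pH = pKa + log([base]/[acid]) with [base]/[acid] = 1.3/0.13:
pH = 2.92 + (+1.000) = 3.92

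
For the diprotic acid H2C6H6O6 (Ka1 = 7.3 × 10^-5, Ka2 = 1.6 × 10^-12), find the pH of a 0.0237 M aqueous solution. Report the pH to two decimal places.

Ka1 ≫ Ka2, so treat the first dissociation as the only significant source of H+.
Ka1 = x²/(0.0237 − x) = 7.3 × 10^-5
Solving the quadratic: x = (−Ka1 + √(Ka1² + 4·Ka1·C₀))/2 = 1.28 × 10^-3 M
pH = −log(1.28 × 10^-3) = 2.89

pH = 2.89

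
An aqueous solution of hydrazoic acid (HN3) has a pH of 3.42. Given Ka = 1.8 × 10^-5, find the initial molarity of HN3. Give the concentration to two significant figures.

C₀ = 8.4 × 10^-3 M

[H+] = 10^(-3.42) = 3.80 × 10^-4 M = x
Ka = x²/(C₀ − x) ⇒ C₀ = x + x²/Ka
C₀ = 3.80 × 10^-4 + (3.80 × 10^-4)²/(1.8 × 10^-5) = 8.40 × 10^-3 M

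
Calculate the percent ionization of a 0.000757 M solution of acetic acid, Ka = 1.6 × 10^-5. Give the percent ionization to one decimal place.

13.5%

CH3COOH ⇌ CH3COO- + H+; let x = [H+] at equilibrium.
Ka = x²/(C₀ − x); solving the quadratic gives x = 1.02 × 10^-4 M.
% ionization = x/C₀ × 100% = 1.02 × 10^-4/0.000757 × 100% = 13.5%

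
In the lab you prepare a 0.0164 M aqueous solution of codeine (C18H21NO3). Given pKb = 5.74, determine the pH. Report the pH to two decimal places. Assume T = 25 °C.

C18H21NO3 + H2O ⇌ C18H22NO3+ + OH-
Kb = 10^(−5.74) = 1.82 × 10^-6
From the ICE table, Kb = x²/(0.0164 − x) = 1.82 × 10^-6.
Since Kb ≪ C₀, x ≈ √(Kb·C₀) = 1.73 × 10^-4 M.
pOH = 3.76, so pH = 14.00 − pOH = 10.24

pH = 10.24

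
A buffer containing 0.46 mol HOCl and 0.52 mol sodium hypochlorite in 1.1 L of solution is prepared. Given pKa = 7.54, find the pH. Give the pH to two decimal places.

pH = pKa + log([A⁻]/[HA]) = 7.54 + log(0.52/0.46)
pH = 7.54 + (+0.053) = 7.59

pH = 7.59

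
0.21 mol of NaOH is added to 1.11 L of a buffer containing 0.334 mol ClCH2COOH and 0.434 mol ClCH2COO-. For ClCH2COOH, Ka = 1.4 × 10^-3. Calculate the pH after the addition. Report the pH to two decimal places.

pH = 3.57

After neutralization: n(ClCH2COOH) = 0.124 mol, n(ClCH2COO-) = 0.644 mol.
pKa = −log(1.4 × 10^-3) = 2.854
pH = pKa + log(n_ClCH2COO-/n_ClCH2COOH) = 2.854 + log(0.644/0.124) = 2.854 + (+0.715)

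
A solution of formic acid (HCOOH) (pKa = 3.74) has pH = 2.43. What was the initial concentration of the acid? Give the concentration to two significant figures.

C₀ = 8.0 × 10^-2 M

[H+] = 10^(-2.43) = 3.72 × 10^-3 M = x
Ka = 10^(−3.74) = 1.82 × 10^-4
Ka = x²/(C₀ − x) ⇒ C₀ = x + x²/Ka
C₀ = 3.72 × 10^-3 + (3.72 × 10^-3)²/(1.82 × 10^-4) = 7.98 × 10^-2 M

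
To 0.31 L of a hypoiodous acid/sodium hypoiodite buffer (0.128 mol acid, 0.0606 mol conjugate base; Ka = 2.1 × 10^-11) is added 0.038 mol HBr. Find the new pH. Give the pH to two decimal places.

After neutralization: n(HOI) = 0.166 mol, n(OI-) = 0.0226 mol.
pKa = −log(2.1 × 10^-11) = 10.678
pH = pKa + log([A⁻]/[HA]) = 10.678 + log(0.0226/0.166) = 10.678 -0.866

pH = 9.81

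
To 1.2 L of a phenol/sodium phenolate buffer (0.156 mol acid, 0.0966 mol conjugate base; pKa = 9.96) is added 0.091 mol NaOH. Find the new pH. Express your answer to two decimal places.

OH- converts C6H5OH to C6H5O-: C6H5OH → 0.065 mol, C6H5O- → 0.188 mol.
Henderson–Hasselbalch with mole ratio 0.188/0.065: pH = 9.96 + (+0.461)

pH = 10.42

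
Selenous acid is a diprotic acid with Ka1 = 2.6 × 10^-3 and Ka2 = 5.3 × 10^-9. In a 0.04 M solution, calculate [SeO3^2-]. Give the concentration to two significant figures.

First ionization gives [H+] ≈ [HSeO3-] = 8.98 × 10^-3 M.
Second step: Ka2 = [H+][SeO3^2-]/[HSeO3-] ≈ [SeO3^2-] (since [H+] ≈ [HSeO3-]).
So [SeO3^2-] ≈ Ka2.

5.3 × 10^-9 M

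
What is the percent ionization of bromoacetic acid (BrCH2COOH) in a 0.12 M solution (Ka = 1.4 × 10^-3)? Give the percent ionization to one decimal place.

10.2%

BrCH2COOH ⇌ BrCH2COO- + H+; let x = [H+] at equilibrium.
Solve x² + 0.0014x − 0.000168 = 0 → x = 1.23 × 10^-2 M
% ionization = x/C₀ × 100% = 1.23 × 10^-2/0.12 × 100% = 10.2%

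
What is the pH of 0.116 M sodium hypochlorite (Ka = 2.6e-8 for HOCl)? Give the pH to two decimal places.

pH = 10.32

OCl- is the conjugate base of the weak acid HOCl.
Kb = Kw/Ka = 1.0×10^-14 / 2.6 × 10^-8 = 3.85 × 10^-7
Let x = [OH-] at equilibrium. Kb = x²/(0.116 − x).
Since Kb ≪ C₀, x ≈ √(Kb·C₀) = 2.11 × 10^-4 M.
(x/C₀ = 0.18% < 5%, so the approximation holds.)
pOH = −log(2.11 × 10^-4) = 3.68; pH = 14.00 − 3.68 = 10.32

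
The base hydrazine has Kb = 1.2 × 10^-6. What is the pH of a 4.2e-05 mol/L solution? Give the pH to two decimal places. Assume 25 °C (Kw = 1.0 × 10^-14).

pH = 8.81

N2H4 + H2O ⇌ N2H5+ + OH-
From the ICE table, Kb = [OH-]²/(4.2e-05 − [OH-]) = 1.2 × 10^-6.
The 5% rule fails; solving [OH-]² + Kb·[OH-] − Kb·C₀ = 0 exactly:
[OH-] = [−1.2e-06 + √(1.2e-06² + 2.02e-10)]/2 = 6.52 × 10^-6 M
pOH = 5.19, so pH = 14.00 − pOH = 8.81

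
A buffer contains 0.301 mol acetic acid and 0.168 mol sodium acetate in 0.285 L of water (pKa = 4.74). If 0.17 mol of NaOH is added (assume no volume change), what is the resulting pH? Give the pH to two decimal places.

pH = 5.15

OH- converts CH3COOH to CH3COO-: CH3COOH → 0.131 mol, CH3COO- → 0.338 mol.
pH = pKa + log(n_CH3COO-/n_CH3COOH) = 4.74 + log(0.338/0.131) = 4.74 + (+0.412)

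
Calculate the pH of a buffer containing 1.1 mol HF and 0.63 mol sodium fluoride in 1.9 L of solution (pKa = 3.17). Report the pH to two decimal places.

pH = 2.93

Using pH = pKa + log([base]/[acid]) with [base]/[acid] = 0.63/1.1:
pH = 3.17 + (-0.242) = 2.93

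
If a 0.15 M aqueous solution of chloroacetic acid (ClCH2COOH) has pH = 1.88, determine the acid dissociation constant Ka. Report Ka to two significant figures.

Ka = 1.3 × 10^-3

[H+] = 10^(-1.88) = 1.32 × 10^-2 M
At equilibrium [HA] = 0.15 − 1.32 × 10^-2 = 1.37 × 10^-1 M
Ka = [H+][A-]/[HA] = (1.32 × 10^-2)² / 1.37 × 10^-1 = 1.3 × 10^-3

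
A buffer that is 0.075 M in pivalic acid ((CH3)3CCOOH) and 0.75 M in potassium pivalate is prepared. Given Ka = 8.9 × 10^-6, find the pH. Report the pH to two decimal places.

pH = 6.05

pKa = −log(8.9 × 10^-6) = 5.051
Using pH = pKa + log([base]/[acid]) with [base]/[acid] = 0.75/0.075:
pH = 5.051 + (+1.000) = 6.05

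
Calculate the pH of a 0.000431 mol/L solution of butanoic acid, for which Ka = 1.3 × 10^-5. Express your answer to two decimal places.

CH3(CH2)2COOH ⇌ CH3(CH2)2COO- + H+
Ka = [H+]²/(0.000431 − [H+]) = 1.3 × 10^-5
The 5% rule fails; solving [H+]² + Ka·[H+] − Ka·C₀ = 0 exactly:
[H+] = (−Ka + √(Ka² + 4·Ka·C₀))/2 = 6.86 × 10^-5 M
pH = −log(6.86 × 10^-5) = 4.16

pH = 4.16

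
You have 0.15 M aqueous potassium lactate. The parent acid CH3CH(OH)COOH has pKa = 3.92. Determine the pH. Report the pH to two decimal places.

pH = 8.55

CH3CH(OH)COO- is the conjugate base of the weak acid CH3CH(OH)COOH.
Ka = 10^(−3.92) = 1.20 × 10^-4
Kb = Kw/Ka = 1.0×10^-14 / 1.20 × 10^-4 = 8.33 × 10^-11
Kb = x²/(0.15 − x) = 8.33 × 10^-11
Assume x ≪ 0.15: x ≈ √(8.33 × 10^-11 × 0.15) = 3.53 × 10^-6 M
pOH = 5.45, so pH = 14.00 − pOH = 8.55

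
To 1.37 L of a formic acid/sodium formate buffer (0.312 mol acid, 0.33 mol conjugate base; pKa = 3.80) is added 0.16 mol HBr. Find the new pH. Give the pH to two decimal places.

Added H+ converts HCOO- to HCOOH: HCOOH → 0.472 mol, HCOO- → 0.17 mol.
Henderson–Hasselbalch with mole ratio 0.17/0.472: pH = 3.80 + (-0.443)

pH = 3.36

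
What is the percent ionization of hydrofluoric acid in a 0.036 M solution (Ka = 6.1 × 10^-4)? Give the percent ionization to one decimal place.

12.2%

HF ⇌ F- + H+; let x = [H+] at equilibrium.
Ka = x²/(C₀ − x); solving the quadratic gives x = 4.39 × 10^-3 M.
Fraction ionized = 4.39 × 10^-3 / 0.036 = 0.1219 → 12.2%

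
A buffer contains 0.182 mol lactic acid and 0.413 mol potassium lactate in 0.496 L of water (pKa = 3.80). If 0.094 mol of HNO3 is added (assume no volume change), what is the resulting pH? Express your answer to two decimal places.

Added H+ converts CH3CH(OH)COO- to CH3CH(OH)COOH: CH3CH(OH)COOH → 0.276 mol, CH3CH(OH)COO- → 0.319 mol.
pH = pKa + log(n_CH3CH(OH)COO-/n_CH3CH(OH)COOH) = 3.80 + log(0.319/0.276) = 3.80 + (+0.063)

pH = 3.86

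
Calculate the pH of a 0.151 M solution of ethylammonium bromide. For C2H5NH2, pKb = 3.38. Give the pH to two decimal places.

C2H5NH3+ is the conjugate acid of the weak base C2H5NH2.
Kb = 10^(−3.38) = 4.17 × 10^-4
Ka = Kw/Kb = 1.0×10^-14 / 4.17 × 10^-4 = 2.40 × 10^-11
Ka = x²/(0.151 − x) = 2.40 × 10^-11
Assume x ≪ 0.151: x ≈ √(2.40 × 10^-11 × 0.151) = 1.90 × 10^-6 M
Check: 0.0013% ionized — well under 5%, approximation valid.
pH = −log[H+] = −log(1.90 × 10^-6) = 5.72

pH = 5.72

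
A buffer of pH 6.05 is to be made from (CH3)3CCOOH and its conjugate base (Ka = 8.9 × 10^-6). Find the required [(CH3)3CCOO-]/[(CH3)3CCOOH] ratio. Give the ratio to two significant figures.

ratio = 10

pKa = -log(8.9 × 10^-6) = 5.051
pH = pKa + log(r) ⇒ log(r) = 6.05 − 5.051 = +0.999
r = [(CH3)3CCOO-]/[(CH3)3CCOOH] = 10^(+0.999) = 9.98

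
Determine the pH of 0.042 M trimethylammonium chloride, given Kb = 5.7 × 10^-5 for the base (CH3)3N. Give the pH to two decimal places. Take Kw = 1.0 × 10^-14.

(CH3)3NH+ is the conjugate acid of the weak base (CH3)3N.
Ka = Kw/Kb = 1.0×10^-14 / 5.7 × 10^-5 = 1.75 × 10^-10
Let x = [H+] at equilibrium. Ka = x²/(0.042 − x).
Since Ka ≪ C₀, x ≈ √(Ka·C₀) = 2.71 × 10^-6 M.
(x/C₀ = 0.0065% < 5%, so the approximation holds.)
pH = −log(2.71 × 10^-6) = 5.57

pH = 5.57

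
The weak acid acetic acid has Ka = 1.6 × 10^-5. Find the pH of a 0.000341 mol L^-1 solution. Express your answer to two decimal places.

CH3COOH ⇌ CH3COO- + H+
From the ICE table, Ka = x²/(0.000341 − x) = 1.6 × 10^-5.
x is not negligible relative to C₀; solve x² + 1.6e-05·x − 5.46e-09 = 0.
x = [−1.6e-05 + √(1.6e-05² + 2.18e-08)]/2 = 6.63 × 10^-5 M
pH = −log[H+] = −log(6.63 × 10^-5) = 4.18

pH = 4.18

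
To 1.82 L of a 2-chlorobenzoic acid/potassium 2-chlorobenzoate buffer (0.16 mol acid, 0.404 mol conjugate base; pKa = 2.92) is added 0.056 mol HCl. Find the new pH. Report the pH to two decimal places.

After neutralization: n(ClC6H4COOH) = 0.216 mol, n(ClC6H4COO-) = 0.348 mol.
pH = pKa + log(n_ClC6H4COO-/n_ClC6H4COOH) = 2.92 + log(0.348/0.216) = 2.92 + (+0.207)

pH = 3.13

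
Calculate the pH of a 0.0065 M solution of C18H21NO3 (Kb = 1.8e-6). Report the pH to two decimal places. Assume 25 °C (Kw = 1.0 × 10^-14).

pH = 10.03

C18H21NO3 + H2O ⇌ C18H22NO3+ + OH-
Kb = [OH-]²/(0.0065 − [OH-]) = 1.8 × 10^-6
Neglecting [OH-] in the denominator: [OH-] = √(1.8 × 10^-6 × 0.0065) = 1.08 × 10^-4 M
Check: 1.7% ionized — well under 5%, approximation valid.
pOH = −log(1.08 × 10^-4) = 3.97; pH = 14.00 − 3.97 = 10.03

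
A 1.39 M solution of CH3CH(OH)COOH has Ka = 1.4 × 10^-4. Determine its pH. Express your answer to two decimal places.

pH = 1.86

CH3CH(OH)COOH ⇌ CH3CH(OH)COO- + H+
Ka = x²/(1.39 − x) = 1.4 × 10^-4
Since Ka ≪ C₀, x ≈ √(Ka·C₀) = 1.39 × 10^-2 M.
(x/C₀ = 1% < 5%, so the approximation holds.)
pH = −log(1.39 × 10^-2) = 1.86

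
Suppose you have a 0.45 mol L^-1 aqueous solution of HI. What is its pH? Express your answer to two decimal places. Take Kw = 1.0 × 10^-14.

HI is a strong acid and dissociates completely, so [H+] = 0.45 M.
pH = -log(0.45) = 0.35

pH = 0.35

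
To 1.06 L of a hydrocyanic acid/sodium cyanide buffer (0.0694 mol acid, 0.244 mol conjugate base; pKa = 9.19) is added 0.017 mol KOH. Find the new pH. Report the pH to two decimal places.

pH = 9.89

OH- converts HCN to CN-: HCN → 0.0524 mol, CN- → 0.261 mol.
Henderson–Hasselbalch with mole ratio 0.261/0.0524: pH = 9.19 + (+0.697)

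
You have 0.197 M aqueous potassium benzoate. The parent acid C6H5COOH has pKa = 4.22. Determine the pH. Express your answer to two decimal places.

pH = 8.76

C6H5COO- is the conjugate base of the weak acid C6H5COOH.
Ka = 10^(−4.22) = 6.03 × 10^-5
Kb = Kw/Ka = 1.0×10^-14 / 6.03 × 10^-5 = 1.66 × 10^-10
From the ICE table, Kb = [OH-]²/(0.197 − [OH-]) = 1.66 × 10^-10.
Neglecting [OH-] in the denominator: [OH-] = √(1.66 × 10^-10 × 0.197) = 5.72 × 10^-6 M
Check: 0.0029% ionized — well under 5%, approximation valid.
pOH = 5.24, so pH = 14.00 − pOH = 8.76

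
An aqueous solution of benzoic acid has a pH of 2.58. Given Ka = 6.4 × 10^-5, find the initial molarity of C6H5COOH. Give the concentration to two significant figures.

C₀ = 1.1 × 10^-1 M

[H+] = 10^(-2.58) = 2.63 × 10^-3 M = x
Ka = x²/(C₀ − x) ⇒ C₀ = x + x²/Ka
C₀ = 2.63 × 10^-3 + (2.63 × 10^-3)²/(6.4 × 10^-5) = 1.11 × 10^-1 M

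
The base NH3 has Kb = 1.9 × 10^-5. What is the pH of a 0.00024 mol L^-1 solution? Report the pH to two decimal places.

pH = 9.77

NH3 + H2O ⇌ NH4+ + OH-
From the ICE table, Kb = [OH-]²/(0.00024 − [OH-]) = 1.9 × 10^-5.
The 5% rule fails; solving [OH-]² + Kb·[OH-] − Kb·C₀ = 0 exactly:
[OH-] = [−1.9e-05 + √(1.9e-05² + 1.82e-08)]/2 = 5.87 × 10^-5 M
pOH = 4.23, so pH = 14.00 − pOH = 9.77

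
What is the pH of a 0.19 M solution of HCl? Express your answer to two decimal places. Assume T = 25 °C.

pH = 0.72

HCl is a strong acid and dissociates completely, so [H+] = 0.19 M.
pH = -log(0.19) = 0.72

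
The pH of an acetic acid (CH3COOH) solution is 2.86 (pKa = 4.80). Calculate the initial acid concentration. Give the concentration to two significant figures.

C₀ = 1.2 × 10^-1 M

[H+] = 10^(-2.86) = 1.38 × 10^-3 M = x
Ka = 10^(−4.80) = 1.58 × 10^-5
Ka = x²/(C₀ − x) ⇒ C₀ = x + x²/Ka
C₀ = 1.38 × 10^-3 + (1.38 × 10^-3)²/(1.58 × 10^-5) = 1.22 × 10^-1 M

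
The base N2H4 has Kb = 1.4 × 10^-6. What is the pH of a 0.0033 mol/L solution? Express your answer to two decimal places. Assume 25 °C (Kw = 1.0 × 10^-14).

pH = 9.83

N2H4 + H2O ⇌ N2H5+ + OH-
From the ICE table, Kb = [OH-]²/(0.0033 − [OH-]) = 1.4 × 10^-6.
Since Kb ≪ C₀, [OH-] ≈ √(Kb·C₀) = 6.80 × 10^-5 M.
([OH-]/C₀ = 2.1% < 5%, so the approximation holds.)
pOH = −log(6.80 × 10^-5) = 4.17; pH = 14.00 − 4.17 = 9.83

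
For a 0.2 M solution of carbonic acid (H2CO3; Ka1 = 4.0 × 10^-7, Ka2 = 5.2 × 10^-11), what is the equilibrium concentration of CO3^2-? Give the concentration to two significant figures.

5.2 × 10^-11 M

First ionization gives [H+] ≈ [HCO3-] = 2.83 × 10^-4 M.
Second step: Ka2 = [H+][CO3^2-]/[HCO3-] ≈ [CO3^2-] (since [H+] ≈ [HCO3-]).
So [CO3^2-] ≈ Ka2.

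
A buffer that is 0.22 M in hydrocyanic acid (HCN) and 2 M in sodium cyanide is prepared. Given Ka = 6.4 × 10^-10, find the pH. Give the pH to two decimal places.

pKa = −log(6.4 × 10^-10) = 9.194
pH = pKa + log([A⁻]/[HA]) = 9.194 + log(2/0.22)
pH = 9.194 + (+0.959) = 10.15

pH = 10.15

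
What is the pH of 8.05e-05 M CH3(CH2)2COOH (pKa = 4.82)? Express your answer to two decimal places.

pH = 4.55

CH3(CH2)2COOH ⇌ CH3(CH2)2COO- + H+
Ka = 10^(−4.82) = 1.51 × 10^-5
From the ICE table, Ka = x²/(8.05e-05 − x) = 1.51 × 10^-5.
x is not negligible relative to C₀; solve x² + 1.51e-05·x − 1.22e-09 = 0.
x = (−Ka + √(Ka² + 4·Ka·C₀))/2 = 2.81 × 10^-5 M
pH = −log[H+] = −log(2.81 × 10^-5) = 4.55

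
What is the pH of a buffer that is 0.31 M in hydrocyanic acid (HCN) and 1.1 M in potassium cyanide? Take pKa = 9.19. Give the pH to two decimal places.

Henderson–Hasselbalch: pH = pKa + log([CN-]/[HCN]) = 9.19 + log(1.1/0.31)
pH = 9.19 + (+0.550) = 9.74

pH = 9.74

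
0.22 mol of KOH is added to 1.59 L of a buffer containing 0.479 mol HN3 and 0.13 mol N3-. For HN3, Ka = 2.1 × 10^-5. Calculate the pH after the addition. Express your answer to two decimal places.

After neutralization: n(HN3) = 0.259 mol, n(N3-) = 0.35 mol.
pKa = −log(2.1 × 10^-5) = 4.678
pH = pKa + log(n_N3-/n_HN3) = 4.678 + log(0.35/0.259) = 4.678 + (+0.131)

pH = 4.81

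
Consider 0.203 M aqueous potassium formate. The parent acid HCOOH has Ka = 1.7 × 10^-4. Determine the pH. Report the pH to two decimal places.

HCOO- is the conjugate base of the weak acid HCOOH.
Kb = Kw/Ka = 1.0×10^-14 / 1.7 × 10^-4 = 5.88 × 10^-11
Let x = [OH-] at equilibrium. Kb = x²/(0.203 − x).
Neglecting x in the denominator: x = √(5.88 × 10^-11 × 0.203) = 3.45 × 10^-6 M
pOH = −log(3.45 × 10^-6) = 5.46; pH = 14.00 − 5.46 = 8.54

pH = 8.54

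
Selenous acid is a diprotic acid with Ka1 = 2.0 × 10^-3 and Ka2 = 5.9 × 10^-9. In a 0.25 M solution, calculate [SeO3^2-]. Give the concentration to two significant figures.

5.9 × 10^-9 M

First ionization gives [H+] ≈ [HSeO3-] = 2.14 × 10^-2 M.
Second step: Ka2 = [H+][SeO3^2-]/[HSeO3-] ≈ [SeO3^2-] (since [H+] ≈ [HSeO3-]).
So [SeO3^2-] ≈ Ka2.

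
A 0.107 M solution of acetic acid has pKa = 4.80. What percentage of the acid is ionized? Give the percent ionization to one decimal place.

1.2%

CH3COOH ⇌ CH3COO- + H+; let x = [H+] at equilibrium.
Ka = 10^(−4.80) = 1.58 × 10^-5
x ≈ √(Ka·C₀) = √(1.58 × 10^-5 × 0.107) = 1.30 × 10^-3 M
Fraction ionized = 1.30 × 10^-3 / 0.107 = 0.0121 → 1.2%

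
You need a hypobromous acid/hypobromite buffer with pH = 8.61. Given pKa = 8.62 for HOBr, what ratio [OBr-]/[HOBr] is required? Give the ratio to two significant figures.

pH = pKa + log(r) ⇒ log(r) = 8.61 − 8.62 = -0.01
r = [OBr-]/[HOBr] = 10^(-0.01) = 0.977

ratio = 0.98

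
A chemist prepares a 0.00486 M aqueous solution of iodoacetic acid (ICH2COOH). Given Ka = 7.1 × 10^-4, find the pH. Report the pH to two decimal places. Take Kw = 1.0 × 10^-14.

ICH2COOH ⇌ ICH2COO- + H+
Ka = [H+]²/(0.00486 − [H+]) = 7.1 × 10^-4
Here C₀/Ka ≈ 6.85, so the small-[H+] approximation fails. Use the quadratic:
[H+] = (−Ka + √(Ka² + 4·Ka·C₀))/2 = 1.54 × 10^-3 M
pH = −log[H+] = −log(1.54 × 10^-3) = 2.81

pH = 2.81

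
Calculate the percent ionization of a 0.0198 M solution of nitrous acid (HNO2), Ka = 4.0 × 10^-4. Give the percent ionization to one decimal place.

HNO2 ⇌ NO2- + H+; let x = [H+] at equilibrium.
Ka = x²/(C₀ − x); solving the quadratic gives x = 2.62 × 10^-3 M.
% ionization = x/C₀ × 100% = 2.62 × 10^-3/0.0198 × 100% = 13.2%

13.2%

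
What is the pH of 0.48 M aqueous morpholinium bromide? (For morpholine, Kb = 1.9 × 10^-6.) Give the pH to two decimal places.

pH = 4.30

C4H8ONH2+ is the conjugate acid of the weak base C4H8ONH.
Ka = Kw/Kb = 1.0×10^-14 / 1.9 × 10^-6 = 5.26 × 10^-9
From the ICE table, Ka = x²/(0.48 − x) = 5.26 × 10^-9.
Since Ka ≪ C₀, x ≈ √(Ka·C₀) = 5.02 × 10^-5 M.
Check: 0.01% ionized — well under 5%, approximation valid.
pH = −log[H+] = −log(5.02 × 10^-5) = 4.30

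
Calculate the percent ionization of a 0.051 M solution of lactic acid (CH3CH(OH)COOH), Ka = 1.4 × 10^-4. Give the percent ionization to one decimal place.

5.1%

CH3CH(OH)COOH ⇌ CH3CH(OH)COO- + H+; let x = [H+] at equilibrium.
Ka = x²/(C₀ − x); solving the quadratic gives x = 2.60 × 10^-3 M.
Fraction ionized = 2.60 × 10^-3 / 0.051 = 0.0510 → 5.1%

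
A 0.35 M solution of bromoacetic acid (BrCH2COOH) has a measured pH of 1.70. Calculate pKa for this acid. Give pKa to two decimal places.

[H+] = 10^(-1.70) = 2.00 × 10^-2 M
At equilibrium [HA] = 0.35 − 2.00 × 10^-2 = 3.30 × 10^-1 M
Ka = [H+][A-]/[HA] = (2.00 × 10^-2)² / 3.30 × 10^-1 = 1.21 × 10^-3
pKa = -log(1.21 × 10^-3) = 2.92

pKa = 2.92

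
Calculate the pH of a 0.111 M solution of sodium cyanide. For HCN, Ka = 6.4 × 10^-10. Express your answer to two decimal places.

CN- is the conjugate base of the weak acid HCN.
Kb = Kw/Ka = 1.0×10^-14 / 6.4 × 10^-10 = 1.56 × 10^-5
From the ICE table, Kb = [OH-]²/(0.111 − [OH-]) = 1.56 × 10^-5.
Assume [OH-] ≪ 0.111: [OH-] ≈ √(1.56 × 10^-5 × 0.111) = 1.32 × 10^-3 M
Check: 1.2% ionized — well under 5%, approximation valid.
pOH = −log(1.32 × 10^-3) = 2.88; pH = 14.00 − 2.88 = 11.12

pH = 11.12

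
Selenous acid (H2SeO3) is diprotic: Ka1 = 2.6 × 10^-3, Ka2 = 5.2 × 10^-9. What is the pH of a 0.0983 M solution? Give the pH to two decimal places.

pH = 1.83

Ka1 ≫ Ka2, so treat the first dissociation as the only significant source of H+.
Ka1 = x²/(0.0983 − x) = 2.6 × 10^-3
Solving the quadratic: x = (−Ka1 + √(Ka1² + 4·Ka1·C₀))/2 = 1.47 × 10^-2 M
pH = −log(1.47 × 10^-2) = 1.83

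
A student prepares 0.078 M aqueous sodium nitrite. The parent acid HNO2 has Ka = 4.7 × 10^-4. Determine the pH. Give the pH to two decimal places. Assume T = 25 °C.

pH = 8.11

NO2- is the conjugate base of the weak acid HNO2.
Kb = Kw/Ka = 1.0×10^-14 / 4.7 × 10^-4 = 2.13 × 10^-11
From the ICE table, Kb = x²/(0.078 − x) = 2.13 × 10^-11.
Assume x ≪ 0.078: x ≈ √(2.13 × 10^-11 × 0.078) = 1.29 × 10^-6 M
pOH = 5.89, so pH = 14.00 − pOH = 8.11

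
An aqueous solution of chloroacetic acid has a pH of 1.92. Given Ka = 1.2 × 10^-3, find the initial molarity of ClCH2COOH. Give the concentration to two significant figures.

C₀ = 1.3 × 10^-1 M

[H+] = 10^(-1.92) = 1.20 × 10^-2 M = x
Ka = x²/(C₀ − x) ⇒ C₀ = x + x²/Ka
C₀ = 1.20 × 10^-2 + (1.20 × 10^-2)²/(1.2 × 10^-3) = 1.32 × 10^-1 M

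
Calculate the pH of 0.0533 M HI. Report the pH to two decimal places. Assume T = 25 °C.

pH = 1.27

HI is a strong acid and dissociates completely, so [H+] = 0.0533 M.
pH = -log(0.0533) = 1.27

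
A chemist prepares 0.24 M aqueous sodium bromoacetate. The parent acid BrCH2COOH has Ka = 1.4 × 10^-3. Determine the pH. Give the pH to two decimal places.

pH = 8.12

BrCH2COO- is the conjugate base of the weak acid BrCH2COOH.
Kb = Kw/Ka = 1.0×10^-14 / 1.4 × 10^-3 = 7.14 × 10^-12
From the ICE table, Kb = x²/(0.24 − x) = 7.14 × 10^-12.
Neglecting x in the denominator: x = √(7.14 × 10^-12 × 0.24) = 1.31 × 10^-6 M
Check: 0.00055% ionized — well under 5%, approximation valid.
pOH = 5.88, so pH = 14.00 − pOH = 8.12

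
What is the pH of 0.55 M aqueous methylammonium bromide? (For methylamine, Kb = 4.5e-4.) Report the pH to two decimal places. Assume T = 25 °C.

pH = 5.46

CH3NH3+ is the conjugate acid of the weak base CH3NH2.
Ka = Kw/Kb = 1.0×10^-14 / 4.5 × 10^-4 = 2.22 × 10^-11
From the ICE table, Ka = x²/(0.55 − x) = 2.22 × 10^-11.
Assume x ≪ 0.55: x ≈ √(2.22 × 10^-11 × 0.55) = 3.49 × 10^-6 M
(x/C₀ = 0.00064% < 5%, so the approximation holds.)
pH = −log(3.49 × 10^-6) = 5.46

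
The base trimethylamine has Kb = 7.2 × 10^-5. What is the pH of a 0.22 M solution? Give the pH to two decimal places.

(CH3)3N + H2O ⇌ (CH3)3NH+ + OH-
From the ICE table, Kb = [OH-]²/(0.22 − [OH-]) = 7.2 × 10^-5.
Neglecting [OH-] in the denominator: [OH-] = √(7.2 × 10^-5 × 0.22) = 3.98 × 10^-3 M
([OH-]/C₀ = 1.8% < 5%, so the approximation holds.)
pOH = −log(3.98 × 10^-3) = 2.40; pH = 14.00 − 2.40 = 11.60

pH = 11.60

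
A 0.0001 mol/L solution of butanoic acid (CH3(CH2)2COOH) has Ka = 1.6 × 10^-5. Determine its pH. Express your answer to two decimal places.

CH3(CH2)2COOH ⇌ CH3(CH2)2COO- + H+
From the ICE table, Ka = [H+]²/(0.0001 − [H+]) = 1.6 × 10^-5.
[H+] is not negligible relative to C₀; solve [H+]² + 1.6e-05·[H+] − 1.6e-09 = 0.
[H+] = [−1.6e-05 + √(1.6e-05² + 6.4e-09)]/2 = 3.28 × 10^-5 M
pH = −log[H+] = −log(3.28 × 10^-5) = 4.48

pH = 4.48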